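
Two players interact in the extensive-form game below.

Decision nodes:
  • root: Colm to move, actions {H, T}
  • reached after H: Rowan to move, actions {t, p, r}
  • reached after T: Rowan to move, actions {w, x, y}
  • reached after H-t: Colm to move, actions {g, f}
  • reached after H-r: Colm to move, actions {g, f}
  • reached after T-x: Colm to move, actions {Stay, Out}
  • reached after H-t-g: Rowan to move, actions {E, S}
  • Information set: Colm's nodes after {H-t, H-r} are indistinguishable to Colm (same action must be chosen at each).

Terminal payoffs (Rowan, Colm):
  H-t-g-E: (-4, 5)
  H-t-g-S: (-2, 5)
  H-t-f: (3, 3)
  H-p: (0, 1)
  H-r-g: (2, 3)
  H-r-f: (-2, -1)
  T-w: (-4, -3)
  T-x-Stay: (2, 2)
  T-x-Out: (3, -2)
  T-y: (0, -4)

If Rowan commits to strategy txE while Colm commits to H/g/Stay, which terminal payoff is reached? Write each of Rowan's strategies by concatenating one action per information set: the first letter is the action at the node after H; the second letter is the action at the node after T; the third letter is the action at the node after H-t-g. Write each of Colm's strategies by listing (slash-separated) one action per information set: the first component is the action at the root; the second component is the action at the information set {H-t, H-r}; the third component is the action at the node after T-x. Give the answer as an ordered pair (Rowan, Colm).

(-4, 5)

Trace the play path from the root:
  Colm plays H
  Rowan plays t at [H]
  Colm plays g at [H-t]
  Rowan plays E at [H-t-g]
→ terminal payoff (-4, 5).
(Rowan's choice at the node after T is never reached on this path, so it doesn't affect the outcome.)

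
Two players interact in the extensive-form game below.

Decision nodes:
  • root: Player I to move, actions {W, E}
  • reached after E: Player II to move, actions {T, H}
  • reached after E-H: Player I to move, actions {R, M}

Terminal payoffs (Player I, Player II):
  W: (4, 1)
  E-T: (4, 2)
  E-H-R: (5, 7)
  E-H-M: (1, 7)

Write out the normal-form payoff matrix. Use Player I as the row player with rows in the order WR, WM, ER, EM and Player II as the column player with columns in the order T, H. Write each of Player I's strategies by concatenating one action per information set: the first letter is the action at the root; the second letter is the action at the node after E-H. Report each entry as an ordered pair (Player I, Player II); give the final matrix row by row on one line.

Row WR: T→(4,1), H→(4,1)
Row WM: T→(4,1), H→(4,1)
Row ER: T→(4,2), H→(5,7)
Row EM: T→(4,2), H→(1,7)

WR: (4,1) (4,1) | WM: (4,1) (4,1) | ER: (4,2) (5,7) | EM: (4,2) (1,7)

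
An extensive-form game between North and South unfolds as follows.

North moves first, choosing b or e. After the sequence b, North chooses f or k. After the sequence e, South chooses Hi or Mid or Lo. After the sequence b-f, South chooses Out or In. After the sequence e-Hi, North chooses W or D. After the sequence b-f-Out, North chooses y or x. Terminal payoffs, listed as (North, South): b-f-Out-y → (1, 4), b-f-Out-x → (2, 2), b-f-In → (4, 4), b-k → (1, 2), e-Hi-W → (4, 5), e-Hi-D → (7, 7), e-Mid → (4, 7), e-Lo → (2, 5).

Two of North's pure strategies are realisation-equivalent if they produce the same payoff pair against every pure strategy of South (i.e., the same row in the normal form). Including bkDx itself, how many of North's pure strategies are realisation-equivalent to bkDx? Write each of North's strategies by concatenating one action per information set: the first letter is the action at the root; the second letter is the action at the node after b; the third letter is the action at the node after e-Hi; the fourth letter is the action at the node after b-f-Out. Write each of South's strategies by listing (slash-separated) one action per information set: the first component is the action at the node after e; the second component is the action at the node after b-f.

4

Row for bkDx (columns Hi/Out, Hi/In, Mid/Out, Mid/In, Lo/Out, Lo/In): (1,2) (1,2) (1,2) (1,2) (1,2) (1,2).
Under bkDx, North's choice at the node after e-Hi and at the node after b-f-Out can never be reached regardless of what South does, so varying those choices leaves every outcome unchanged.
Holding the reachable choices fixed and varying the unreachable ones freely already gives 2 × 2 = 4 equivalent strategies.
No other strategy reproduces this row, so those 4 are the full class: bkWy, bkWx, bkDy, bkDx.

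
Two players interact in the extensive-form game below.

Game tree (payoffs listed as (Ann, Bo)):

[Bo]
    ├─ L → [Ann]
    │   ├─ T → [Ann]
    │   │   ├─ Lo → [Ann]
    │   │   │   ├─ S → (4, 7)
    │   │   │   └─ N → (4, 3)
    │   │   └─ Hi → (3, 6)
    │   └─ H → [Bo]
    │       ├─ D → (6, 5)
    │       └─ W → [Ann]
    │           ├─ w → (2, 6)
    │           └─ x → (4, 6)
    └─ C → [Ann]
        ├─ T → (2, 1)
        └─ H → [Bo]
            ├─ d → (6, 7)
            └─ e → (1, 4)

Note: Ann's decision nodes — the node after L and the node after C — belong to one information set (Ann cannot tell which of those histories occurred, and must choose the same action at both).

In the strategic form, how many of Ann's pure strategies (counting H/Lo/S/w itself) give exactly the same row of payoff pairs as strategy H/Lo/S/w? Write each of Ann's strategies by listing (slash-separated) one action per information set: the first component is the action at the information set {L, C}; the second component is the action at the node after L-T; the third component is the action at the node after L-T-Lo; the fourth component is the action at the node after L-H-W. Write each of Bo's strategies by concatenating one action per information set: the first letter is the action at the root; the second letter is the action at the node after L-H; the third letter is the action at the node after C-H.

4

Row for H/Lo/S/w (columns LDd, LDe, LWd, LWe, CDd, CDe, CWd, CWe): (6,5) (6,5) (2,6) (2,6) (6,7) (1,4) (6,7) (1,4).
Under H/Lo/S/w, Ann's choice at the node after L-T and at the node after L-T-Lo can never be reached regardless of what Bo does, so varying those choices leaves every outcome unchanged.
Holding the reachable choices fixed and varying the unreachable ones freely already gives 2 × 2 = 4 equivalent strategies.
No other strategy reproduces this row, so those 4 are the full class: H/Lo/S/w, H/Lo/N/w, H/Hi/S/w, H/Hi/N/w.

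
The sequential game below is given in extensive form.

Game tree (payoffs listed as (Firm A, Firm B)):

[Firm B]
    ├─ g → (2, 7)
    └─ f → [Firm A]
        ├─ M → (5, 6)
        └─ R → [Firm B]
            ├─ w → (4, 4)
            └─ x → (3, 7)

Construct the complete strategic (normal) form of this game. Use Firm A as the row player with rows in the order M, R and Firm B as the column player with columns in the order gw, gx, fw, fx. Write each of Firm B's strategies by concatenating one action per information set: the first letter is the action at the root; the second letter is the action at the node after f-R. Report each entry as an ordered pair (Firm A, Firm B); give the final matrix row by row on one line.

M: (2,7) (2,7) (5,6) (5,6) | R: (2,7) (2,7) (4,4) (3,7)

Row M: gw→(2,7), gx→(2,7), fw→(5,6), fx→(5,6)
Row R: gw→(2,7), gx→(2,7), fw→(4,4), fx→(3,7)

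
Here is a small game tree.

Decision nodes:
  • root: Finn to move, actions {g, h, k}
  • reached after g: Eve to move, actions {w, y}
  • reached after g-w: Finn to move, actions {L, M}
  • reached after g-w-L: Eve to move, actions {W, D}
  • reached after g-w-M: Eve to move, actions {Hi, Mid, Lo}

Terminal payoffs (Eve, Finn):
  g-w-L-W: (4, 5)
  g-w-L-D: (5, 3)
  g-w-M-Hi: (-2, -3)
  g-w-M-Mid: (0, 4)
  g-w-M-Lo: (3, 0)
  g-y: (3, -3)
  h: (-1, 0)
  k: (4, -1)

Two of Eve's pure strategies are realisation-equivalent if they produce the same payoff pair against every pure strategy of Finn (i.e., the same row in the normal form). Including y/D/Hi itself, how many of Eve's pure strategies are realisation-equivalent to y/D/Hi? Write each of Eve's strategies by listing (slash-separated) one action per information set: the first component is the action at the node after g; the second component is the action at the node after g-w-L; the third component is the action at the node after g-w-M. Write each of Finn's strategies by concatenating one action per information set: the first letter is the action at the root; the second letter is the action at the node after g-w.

6

Row for y/D/Hi (columns gL, gM, hL, hM, kL, kM): (3,-3) (3,-3) (-1,0) (-1,0) (4,-1) (4,-1).
Under y/D/Hi, Eve's choice at the node after g-w-L and at the node after g-w-M can never be reached regardless of what Finn does, so varying those choices leaves every outcome unchanged.
Holding the reachable choices fixed and varying the unreachable ones freely already gives 2 × 3 = 6 equivalent strategies.
No other strategy reproduces this row, so those 6 are the full class: y/W/Hi, y/W/Mid, y/W/Lo, y/D/Hi, y/D/Mid, y/D/Lo.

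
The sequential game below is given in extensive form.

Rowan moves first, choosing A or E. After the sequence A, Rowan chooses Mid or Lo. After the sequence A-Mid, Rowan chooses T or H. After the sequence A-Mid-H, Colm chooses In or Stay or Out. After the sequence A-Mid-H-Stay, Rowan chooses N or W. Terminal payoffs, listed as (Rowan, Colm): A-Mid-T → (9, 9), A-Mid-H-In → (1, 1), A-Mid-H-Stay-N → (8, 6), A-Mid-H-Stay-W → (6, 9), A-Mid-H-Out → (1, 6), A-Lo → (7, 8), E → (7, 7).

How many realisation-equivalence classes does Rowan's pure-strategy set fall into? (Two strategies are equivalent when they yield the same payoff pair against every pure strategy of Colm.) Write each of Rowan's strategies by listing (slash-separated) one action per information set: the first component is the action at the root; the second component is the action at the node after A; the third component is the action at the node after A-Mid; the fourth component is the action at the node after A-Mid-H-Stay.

5

Rowan has 16 pure strategies: A/Mid/T/N, A/Mid/T/W, A/Mid/H/N, A/Mid/H/W, A/Lo/T/N, A/Lo/T/W, A/Lo/H/N, A/Lo/H/W, E/Mid/T/N, E/Mid/T/W, E/Mid/H/N, E/Mid/H/W, E/Lo/T/N, E/Lo/T/W, E/Lo/H/N, E/Lo/H/W. Columns: In, Stay, Out.
{A/Mid/T/N, A/Mid/T/W} → row (9,9) (9,9) (9,9)
{A/Mid/H/N} → row (1,1) (8,6) (1,6)
{A/Mid/H/W} → row (1,1) (6,9) (1,6)
{A/Lo/T/N, A/Lo/T/W, A/Lo/H/N, A/Lo/H/W} → row (7,8) (7,8) (7,8)
{E/Mid/T/N, E/Mid/T/W, E/Mid/H/N, E/Mid/H/W, E/Lo/T/N, E/Lo/T/W, E/Lo/H/N, E/Lo/H/W} → row (7,7) (7,7) (7,7)
That's 5 distinct rows out of 16 strategies.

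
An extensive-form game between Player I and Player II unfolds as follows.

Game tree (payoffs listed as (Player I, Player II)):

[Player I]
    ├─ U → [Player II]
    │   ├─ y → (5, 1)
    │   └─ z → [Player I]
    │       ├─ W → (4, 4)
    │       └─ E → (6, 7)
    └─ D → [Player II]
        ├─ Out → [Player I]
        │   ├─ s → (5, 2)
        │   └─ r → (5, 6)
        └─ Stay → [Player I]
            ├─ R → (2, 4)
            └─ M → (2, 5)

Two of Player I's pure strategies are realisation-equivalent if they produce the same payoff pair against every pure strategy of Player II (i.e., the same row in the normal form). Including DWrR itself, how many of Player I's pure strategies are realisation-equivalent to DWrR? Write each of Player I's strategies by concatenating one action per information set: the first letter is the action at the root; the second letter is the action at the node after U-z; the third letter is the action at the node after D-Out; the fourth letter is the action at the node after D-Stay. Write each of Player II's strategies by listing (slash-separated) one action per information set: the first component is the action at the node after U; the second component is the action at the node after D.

2

Row for DWrR (columns y/Out, y/Stay, z/Out, z/Stay): (5,6) (2,4) (5,6) (2,4).
Under DWrR, Player I's choice at the node after U-z can never be reached regardless of what Player II does, so varying those choices leaves every outcome unchanged.
Holding the reachable choices fixed and varying the unreachable one freely already gives 2 equivalent strategies.
No other strategy reproduces this row, so those 2 are the full class: DWrR, DErR.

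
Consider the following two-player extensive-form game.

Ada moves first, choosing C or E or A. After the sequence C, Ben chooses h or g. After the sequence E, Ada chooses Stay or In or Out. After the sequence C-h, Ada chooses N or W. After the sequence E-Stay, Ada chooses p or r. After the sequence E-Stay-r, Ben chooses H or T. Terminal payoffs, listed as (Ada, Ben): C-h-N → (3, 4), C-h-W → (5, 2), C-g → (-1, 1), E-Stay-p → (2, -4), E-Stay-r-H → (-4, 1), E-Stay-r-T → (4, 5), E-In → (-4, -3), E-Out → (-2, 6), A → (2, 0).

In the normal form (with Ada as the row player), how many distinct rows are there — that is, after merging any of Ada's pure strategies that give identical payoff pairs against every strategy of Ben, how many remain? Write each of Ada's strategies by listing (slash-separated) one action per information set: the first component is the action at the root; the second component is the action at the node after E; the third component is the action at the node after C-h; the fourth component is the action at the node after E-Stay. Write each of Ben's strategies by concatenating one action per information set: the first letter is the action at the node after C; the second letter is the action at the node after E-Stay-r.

Ada has 36 pure strategies: C/Stay/N/p, C/Stay/N/r, C/Stay/W/p, C/Stay/W/r, C/In/N/p, C/In/N/r, C/In/W/p, C/In/W/r, C/Out/N/p, C/Out/N/r, C/Out/W/p, C/Out/W/r, E/Stay/N/p, E/Stay/N/r, E/Stay/W/p, E/Stay/W/r, E/In/N/p, E/In/N/r, E/In/W/p, E/In/W/r, E/Out/N/p, E/Out/N/r, E/Out/W/p, E/Out/W/r, A/Stay/N/p, A/Stay/N/r, A/Stay/W/p, A/Stay/W/r, A/In/N/p, A/In/N/r, A/In/W/p, A/In/W/r, A/Out/N/p, A/Out/N/r, A/Out/W/p, A/Out/W/r. Columns: hH, hT, gH, gT.
{C/Stay/N/p, C/Stay/N/r, C/In/N/p, C/In/N/r, C/Out/N/p, C/Out/N/r} → row (3,4) (3,4) (-1,1) (-1,1)
{C/Stay/W/p, C/Stay/W/r, C/In/W/p, C/In/W/r, C/Out/W/p, C/Out/W/r} → row (5,2) (5,2) (-1,1) (-1,1)
{E/Stay/N/p, E/Stay/W/p} → row (2,-4) (2,-4) (2,-4) (2,-4)
{E/Stay/N/r, E/Stay/W/r} → row (-4,1) (4,5) (-4,1) (4,5)
{E/In/N/p, E/In/N/r, E/In/W/p, E/In/W/r} → row (-4,-3) (-4,-3) (-4,-3) (-4,-3)
{E/Out/N/p, E/Out/N/r, E/Out/W/p, E/Out/W/r} → row (-2,6) (-2,6) (-2,6) (-2,6)
{A/Stay/N/p, A/Stay/N/r, A/Stay/W/p, A/Stay/W/r, A/In/N/p, A/In/N/r, A/In/W/p, A/In/W/r, A/Out/N/p, A/Out/N/r, A/Out/W/p, A/Out/W/r} → row (2,0) (2,0) (2,0) (2,0)
That's 7 distinct rows out of 36 strategies.

7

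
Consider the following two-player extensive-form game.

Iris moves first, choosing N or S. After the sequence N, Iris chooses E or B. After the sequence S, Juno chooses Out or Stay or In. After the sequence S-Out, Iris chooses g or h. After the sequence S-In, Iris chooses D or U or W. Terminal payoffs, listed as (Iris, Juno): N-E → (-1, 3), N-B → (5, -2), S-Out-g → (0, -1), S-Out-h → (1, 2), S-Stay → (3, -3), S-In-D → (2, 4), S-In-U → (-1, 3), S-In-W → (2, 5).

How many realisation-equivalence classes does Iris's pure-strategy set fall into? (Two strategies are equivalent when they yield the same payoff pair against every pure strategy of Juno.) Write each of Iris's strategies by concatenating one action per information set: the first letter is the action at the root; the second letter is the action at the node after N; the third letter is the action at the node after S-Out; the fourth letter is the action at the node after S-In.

Iris has 24 pure strategies: NEgD, NEgU, NEgW, NEhD, NEhU, NEhW, NBgD, NBgU, NBgW, NBhD, NBhU, NBhW, SEgD, SEgU, SEgW, SEhD, SEhU, SEhW, SBgD, SBgU, SBgW, SBhD, SBhU, SBhW. Columns: Out, Stay, In.
{NEgD, NEgU, NEgW, NEhD, NEhU, NEhW} → row (-1,3) (-1,3) (-1,3)
{NBgD, NBgU, NBgW, NBhD, NBhU, NBhW} → row (5,-2) (5,-2) (5,-2)
{SEgD, SBgD} → row (0,-1) (3,-3) (2,4)
{SEgU, SBgU} → row (0,-1) (3,-3) (-1,3)
{SEgW, SBgW} → row (0,-1) (3,-3) (2,5)
{SEhD, SBhD} → row (1,2) (3,-3) (2,4)
{SEhU, SBhU} → row (1,2) (3,-3) (-1,3)
{SEhW, SBhW} → row (1,2) (3,-3) (2,5)
That's 8 distinct rows out of 24 strategies.

8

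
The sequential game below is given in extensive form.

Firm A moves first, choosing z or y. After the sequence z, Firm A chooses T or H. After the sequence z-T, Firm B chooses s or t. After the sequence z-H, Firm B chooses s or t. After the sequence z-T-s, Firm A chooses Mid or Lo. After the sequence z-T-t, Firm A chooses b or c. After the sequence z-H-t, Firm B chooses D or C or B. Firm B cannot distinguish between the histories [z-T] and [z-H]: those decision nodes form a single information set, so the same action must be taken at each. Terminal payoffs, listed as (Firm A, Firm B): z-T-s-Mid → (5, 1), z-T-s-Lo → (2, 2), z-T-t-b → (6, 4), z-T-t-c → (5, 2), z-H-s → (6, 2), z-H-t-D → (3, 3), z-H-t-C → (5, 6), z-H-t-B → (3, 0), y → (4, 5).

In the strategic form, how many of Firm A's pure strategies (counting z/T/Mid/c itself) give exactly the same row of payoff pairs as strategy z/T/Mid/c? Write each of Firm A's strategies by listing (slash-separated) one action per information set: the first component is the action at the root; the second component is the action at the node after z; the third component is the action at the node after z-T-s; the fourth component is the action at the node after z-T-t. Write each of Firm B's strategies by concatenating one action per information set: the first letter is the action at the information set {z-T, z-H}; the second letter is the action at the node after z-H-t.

1

Row for z/T/Mid/c (columns sD, sC, sB, tD, tC, tB): (5,1) (5,1) (5,1) (5,2) (5,2) (5,2).
Every one of Firm A's information sets is on the play path for some reply by Firm B when Firm A follows z/T/Mid/c.
Changing the action at any of them therefore changes at least one column, so only z/T/Mid/c itself gives this row.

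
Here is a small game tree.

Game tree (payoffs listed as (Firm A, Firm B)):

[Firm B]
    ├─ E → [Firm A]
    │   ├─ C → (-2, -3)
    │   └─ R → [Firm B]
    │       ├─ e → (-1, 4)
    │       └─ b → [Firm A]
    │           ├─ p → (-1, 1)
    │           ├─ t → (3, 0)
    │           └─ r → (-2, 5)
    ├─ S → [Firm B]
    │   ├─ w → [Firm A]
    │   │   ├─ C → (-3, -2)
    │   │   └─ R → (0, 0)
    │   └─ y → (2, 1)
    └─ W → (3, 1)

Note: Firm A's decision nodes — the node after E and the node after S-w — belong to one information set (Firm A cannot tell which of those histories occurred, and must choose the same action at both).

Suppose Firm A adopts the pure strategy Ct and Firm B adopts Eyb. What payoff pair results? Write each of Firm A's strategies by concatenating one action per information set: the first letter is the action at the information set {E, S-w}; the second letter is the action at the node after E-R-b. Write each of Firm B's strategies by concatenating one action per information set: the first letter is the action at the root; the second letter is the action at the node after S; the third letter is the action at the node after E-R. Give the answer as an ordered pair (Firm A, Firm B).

(-2, -3)

Trace the play path from the root:
  Firm B plays E
  Firm A plays C at [E]
→ terminal payoff (-2, -3).
(Firm A's choice at the node after E-R-b is never reached on this path, so it doesn't affect the outcome.)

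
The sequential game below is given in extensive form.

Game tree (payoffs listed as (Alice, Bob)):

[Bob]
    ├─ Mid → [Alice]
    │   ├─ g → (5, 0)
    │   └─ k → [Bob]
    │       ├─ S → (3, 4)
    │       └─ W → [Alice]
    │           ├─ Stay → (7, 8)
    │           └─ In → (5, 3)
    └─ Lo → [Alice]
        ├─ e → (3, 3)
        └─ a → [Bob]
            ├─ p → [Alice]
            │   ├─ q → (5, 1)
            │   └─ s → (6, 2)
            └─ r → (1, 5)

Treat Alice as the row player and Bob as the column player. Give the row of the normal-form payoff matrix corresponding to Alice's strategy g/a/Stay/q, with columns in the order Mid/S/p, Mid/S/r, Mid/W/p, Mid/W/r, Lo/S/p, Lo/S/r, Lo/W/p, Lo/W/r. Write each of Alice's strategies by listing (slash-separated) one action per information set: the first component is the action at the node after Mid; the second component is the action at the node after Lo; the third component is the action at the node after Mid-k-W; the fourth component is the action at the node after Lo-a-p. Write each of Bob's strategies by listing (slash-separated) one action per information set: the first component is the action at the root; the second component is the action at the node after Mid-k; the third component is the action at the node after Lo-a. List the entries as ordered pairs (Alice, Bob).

vs Mid/S/p: Bob plays Mid → Alice plays g at [Mid] → (5, 0)
vs Mid/S/r: Bob plays Mid → Alice plays g at [Mid] → (5, 0)
vs Mid/W/p: Bob plays Mid → Alice plays g at [Mid] → (5, 0)
vs Mid/W/r: Bob plays Mid → Alice plays g at [Mid] → (5, 0)
vs Lo/S/p: Bob plays Lo → Alice plays a at [Lo] → Bob plays p at [Lo-a] → Alice plays q at [Lo-a-p] → (5, 1)
vs Lo/S/r: Bob plays Lo → Alice plays a at [Lo] → Bob plays r at [Lo-a] → (1, 5)
vs Lo/W/p: Bob plays Lo → Alice plays a at [Lo] → Bob plays p at [Lo-a] → Alice plays q at [Lo-a-p] → (5, 1)
vs Lo/W/r: Bob plays Lo → Alice plays a at [Lo] → Bob plays r at [Lo-a] → (1, 5)

(5,0) (5,0) (5,0) (5,0) (5,1) (1,5) (5,1) (1,5)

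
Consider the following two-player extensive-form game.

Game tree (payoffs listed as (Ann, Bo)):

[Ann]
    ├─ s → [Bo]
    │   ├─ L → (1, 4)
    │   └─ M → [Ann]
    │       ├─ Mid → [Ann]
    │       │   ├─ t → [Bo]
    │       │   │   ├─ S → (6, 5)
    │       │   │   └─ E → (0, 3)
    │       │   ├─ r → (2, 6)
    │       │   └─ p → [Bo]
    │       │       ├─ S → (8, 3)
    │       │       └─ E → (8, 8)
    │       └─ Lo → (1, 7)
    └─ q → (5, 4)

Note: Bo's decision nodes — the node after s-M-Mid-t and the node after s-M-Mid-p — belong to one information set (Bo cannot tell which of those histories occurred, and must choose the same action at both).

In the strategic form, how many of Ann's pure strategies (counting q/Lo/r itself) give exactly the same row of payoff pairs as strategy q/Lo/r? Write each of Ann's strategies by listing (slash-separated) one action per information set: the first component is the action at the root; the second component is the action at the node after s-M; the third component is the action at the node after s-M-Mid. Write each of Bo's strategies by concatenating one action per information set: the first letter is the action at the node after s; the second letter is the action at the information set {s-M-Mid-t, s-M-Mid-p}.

Row for q/Lo/r (columns LS, LE, MS, ME): (5,4) (5,4) (5,4) (5,4).
Under q/Lo/r, Ann's choice at the node after s-M and at the node after s-M-Mid can never be reached regardless of what Bo does, so varying those choices leaves every outcome unchanged.
Holding the reachable choices fixed and varying the unreachable ones freely already gives 2 × 3 = 6 equivalent strategies.
No other strategy reproduces this row, so those 6 are the full class: q/Mid/t, q/Mid/r, q/Mid/p, q/Lo/t, q/Lo/r, q/Lo/p.

6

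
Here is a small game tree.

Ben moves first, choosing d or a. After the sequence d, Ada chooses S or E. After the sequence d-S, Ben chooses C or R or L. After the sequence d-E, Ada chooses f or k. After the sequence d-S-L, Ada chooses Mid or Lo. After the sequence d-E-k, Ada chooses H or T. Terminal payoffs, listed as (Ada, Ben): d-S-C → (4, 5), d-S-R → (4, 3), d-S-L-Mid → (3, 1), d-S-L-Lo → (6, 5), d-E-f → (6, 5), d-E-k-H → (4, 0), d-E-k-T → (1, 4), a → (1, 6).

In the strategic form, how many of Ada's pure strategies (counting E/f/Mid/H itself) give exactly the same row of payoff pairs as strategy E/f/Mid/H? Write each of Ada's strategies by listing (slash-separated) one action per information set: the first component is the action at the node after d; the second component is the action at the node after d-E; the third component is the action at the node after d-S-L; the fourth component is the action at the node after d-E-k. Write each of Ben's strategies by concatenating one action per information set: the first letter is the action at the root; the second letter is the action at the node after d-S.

4

Row for E/f/Mid/H (columns dC, dR, dL, aC, aR, aL): (6,5) (6,5) (6,5) (1,6) (1,6) (1,6).
Under E/f/Mid/H, Ada's choice at the node after d-S-L and at the node after d-E-k can never be reached regardless of what Ben does, so varying those choices leaves every outcome unchanged.
Holding the reachable choices fixed and varying the unreachable ones freely already gives 2 × 2 = 4 equivalent strategies.
No other strategy reproduces this row, so those 4 are the full class: E/f/Mid/H, E/f/Mid/T, E/f/Lo/H, E/f/Lo/T.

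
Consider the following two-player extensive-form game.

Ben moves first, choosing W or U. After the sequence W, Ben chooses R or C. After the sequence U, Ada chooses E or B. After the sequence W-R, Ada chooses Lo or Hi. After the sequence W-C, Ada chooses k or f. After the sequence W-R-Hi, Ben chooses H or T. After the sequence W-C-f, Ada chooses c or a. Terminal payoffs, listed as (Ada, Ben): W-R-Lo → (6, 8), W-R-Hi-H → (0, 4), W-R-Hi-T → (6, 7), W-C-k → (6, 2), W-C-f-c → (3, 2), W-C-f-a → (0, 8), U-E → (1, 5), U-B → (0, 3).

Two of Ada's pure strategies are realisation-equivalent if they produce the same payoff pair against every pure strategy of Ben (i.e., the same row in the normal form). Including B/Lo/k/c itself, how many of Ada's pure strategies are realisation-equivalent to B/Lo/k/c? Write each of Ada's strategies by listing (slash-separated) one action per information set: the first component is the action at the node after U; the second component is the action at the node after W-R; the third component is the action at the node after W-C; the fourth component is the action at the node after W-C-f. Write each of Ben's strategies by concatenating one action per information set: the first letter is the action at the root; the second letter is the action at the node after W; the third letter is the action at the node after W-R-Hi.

2

Row for B/Lo/k/c (columns WRH, WRT, WCH, WCT, URH, URT, UCH, UCT): (6,8) (6,8) (6,2) (6,2) (0,3) (0,3) (0,3) (0,3).
Under B/Lo/k/c, Ada's choice at the node after W-C-f can never be reached regardless of what Ben does, so varying those choices leaves every outcome unchanged.
Holding the reachable choices fixed and varying the unreachable one freely already gives 2 equivalent strategies.
No other strategy reproduces this row, so those 2 are the full class: B/Lo/k/c, B/Lo/k/a.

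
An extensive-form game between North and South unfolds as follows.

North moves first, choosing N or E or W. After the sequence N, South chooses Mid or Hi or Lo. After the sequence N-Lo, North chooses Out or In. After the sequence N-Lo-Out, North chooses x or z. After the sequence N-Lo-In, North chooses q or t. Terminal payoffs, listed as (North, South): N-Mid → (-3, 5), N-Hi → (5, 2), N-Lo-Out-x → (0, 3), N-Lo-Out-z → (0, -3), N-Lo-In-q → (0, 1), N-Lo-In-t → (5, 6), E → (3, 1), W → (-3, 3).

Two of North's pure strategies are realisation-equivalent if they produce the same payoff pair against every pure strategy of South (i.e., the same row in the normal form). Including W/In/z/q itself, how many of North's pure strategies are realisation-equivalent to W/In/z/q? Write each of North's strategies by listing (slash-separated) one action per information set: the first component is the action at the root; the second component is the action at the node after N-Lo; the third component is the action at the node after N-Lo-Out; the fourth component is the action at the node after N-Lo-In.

Row for W/In/z/q (columns Mid, Hi, Lo): (-3,3) (-3,3) (-3,3).
Under W/In/z/q, North's choice at the node after N-Lo and at the node after N-Lo-Out and at the node after N-Lo-In can never be reached regardless of what South does, so varying those choices leaves every outcome unchanged.
Holding the reachable choices fixed and varying the unreachable ones freely already gives 2 × 2 × 2 = 8 equivalent strategies.
No other strategy reproduces this row, so those 8 are the full class: W/Out/x/q, W/Out/x/t, W/Out/z/q, W/Out/z/t, W/In/x/q, W/In/x/t, W/In/z/q, W/In/z/t.

8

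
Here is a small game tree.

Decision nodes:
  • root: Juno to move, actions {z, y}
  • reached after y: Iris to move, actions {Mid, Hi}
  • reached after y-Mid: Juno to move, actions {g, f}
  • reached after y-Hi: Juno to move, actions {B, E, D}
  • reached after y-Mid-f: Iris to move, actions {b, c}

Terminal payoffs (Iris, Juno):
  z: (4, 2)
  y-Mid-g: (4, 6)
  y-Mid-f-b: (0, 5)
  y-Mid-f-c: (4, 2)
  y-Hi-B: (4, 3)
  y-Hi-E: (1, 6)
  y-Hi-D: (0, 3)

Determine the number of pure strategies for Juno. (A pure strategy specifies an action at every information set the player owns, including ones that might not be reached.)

12

Juno owns the root with actions {z, y} — two choices.
Juno owns the node after y-Mid with actions {g, f} — two choices.
Juno owns the node after y-Hi with actions {B, E, D} — three choices.
A pure strategy fixes one action at each information set independently, so the count is the product 2 × 2 × 3 = 12.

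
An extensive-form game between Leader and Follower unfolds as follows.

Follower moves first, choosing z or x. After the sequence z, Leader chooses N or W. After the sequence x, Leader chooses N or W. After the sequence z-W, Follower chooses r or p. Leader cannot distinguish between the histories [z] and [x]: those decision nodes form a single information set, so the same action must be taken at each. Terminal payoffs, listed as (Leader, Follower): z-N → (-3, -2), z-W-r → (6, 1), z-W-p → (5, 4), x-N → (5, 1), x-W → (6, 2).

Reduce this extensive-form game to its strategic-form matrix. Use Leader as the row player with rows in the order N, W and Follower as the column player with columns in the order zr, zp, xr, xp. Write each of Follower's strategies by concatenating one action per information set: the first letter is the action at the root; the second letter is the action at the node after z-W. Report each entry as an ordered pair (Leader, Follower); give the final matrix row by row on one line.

N: (-3,-2) (-3,-2) (5,1) (5,1) | W: (6,1) (5,4) (6,2) (6,2)

Row N: zr→(-3,-2), zp→(-3,-2), xr→(5,1), xp→(5,1)
Row W: zr→(6,1), zp→(5,4), xr→(6,2), xp→(6,2)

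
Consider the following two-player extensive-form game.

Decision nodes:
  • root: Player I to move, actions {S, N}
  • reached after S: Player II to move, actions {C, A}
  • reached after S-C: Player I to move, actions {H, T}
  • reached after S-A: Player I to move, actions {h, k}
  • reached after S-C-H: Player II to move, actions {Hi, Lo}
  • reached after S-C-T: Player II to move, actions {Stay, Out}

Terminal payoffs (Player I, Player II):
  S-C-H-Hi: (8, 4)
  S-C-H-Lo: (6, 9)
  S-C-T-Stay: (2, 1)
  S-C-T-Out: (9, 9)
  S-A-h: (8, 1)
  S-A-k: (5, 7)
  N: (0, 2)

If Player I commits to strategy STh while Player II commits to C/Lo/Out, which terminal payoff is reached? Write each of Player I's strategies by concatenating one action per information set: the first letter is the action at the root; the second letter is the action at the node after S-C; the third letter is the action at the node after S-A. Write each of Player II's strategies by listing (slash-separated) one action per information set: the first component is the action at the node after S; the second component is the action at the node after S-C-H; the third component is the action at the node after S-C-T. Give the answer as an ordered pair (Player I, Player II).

Trace the play path from the root:
  Player I plays S
  Player II plays C at [S]
  Player I plays T at [S-C]
  Player II plays Out at [S-C-T]
→ terminal payoff (9, 9).
(Player I's choice at the node after S-A is never reached on this path, so it doesn't affect the outcome.)

(9, 9)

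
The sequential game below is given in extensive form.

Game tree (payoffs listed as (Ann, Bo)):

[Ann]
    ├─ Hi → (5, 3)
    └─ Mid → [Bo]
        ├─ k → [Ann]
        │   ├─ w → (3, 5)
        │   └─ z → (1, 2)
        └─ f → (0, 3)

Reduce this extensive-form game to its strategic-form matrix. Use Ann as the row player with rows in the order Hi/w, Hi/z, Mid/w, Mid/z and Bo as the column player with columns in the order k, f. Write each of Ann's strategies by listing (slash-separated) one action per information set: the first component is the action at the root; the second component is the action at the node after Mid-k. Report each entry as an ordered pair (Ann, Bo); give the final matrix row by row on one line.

Row Hi/w: k→(5,3), f→(5,3)
Row Hi/z: k→(5,3), f→(5,3)
Row Mid/w: k→(3,5), f→(0,3)
Row Mid/z: k→(1,2), f→(0,3)

Hi/w: (5,3) (5,3) | Hi/z: (5,3) (5,3) | Mid/w: (3,5) (0,3) | Mid/z: (1,2) (0,3)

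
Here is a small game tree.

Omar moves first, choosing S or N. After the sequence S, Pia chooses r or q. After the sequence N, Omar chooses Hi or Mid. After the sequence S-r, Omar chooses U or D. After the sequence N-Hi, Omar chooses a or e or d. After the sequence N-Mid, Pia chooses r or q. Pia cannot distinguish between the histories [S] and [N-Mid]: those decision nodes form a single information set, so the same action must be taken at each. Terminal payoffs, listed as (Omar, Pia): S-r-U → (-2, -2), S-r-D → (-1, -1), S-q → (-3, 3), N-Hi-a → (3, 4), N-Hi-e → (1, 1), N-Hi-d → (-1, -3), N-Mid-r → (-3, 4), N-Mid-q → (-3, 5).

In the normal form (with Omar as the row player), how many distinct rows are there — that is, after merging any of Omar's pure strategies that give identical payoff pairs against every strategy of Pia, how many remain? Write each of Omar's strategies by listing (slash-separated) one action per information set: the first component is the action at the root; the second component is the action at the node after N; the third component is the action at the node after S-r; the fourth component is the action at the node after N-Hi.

Omar has 24 pure strategies: S/Hi/U/a, S/Hi/U/e, S/Hi/U/d, S/Hi/D/a, S/Hi/D/e, S/Hi/D/d, S/Mid/U/a, S/Mid/U/e, S/Mid/U/d, S/Mid/D/a, S/Mid/D/e, S/Mid/D/d, N/Hi/U/a, N/Hi/U/e, N/Hi/U/d, N/Hi/D/a, N/Hi/D/e, N/Hi/D/d, N/Mid/U/a, N/Mid/U/e, N/Mid/U/d, N/Mid/D/a, N/Mid/D/e, N/Mid/D/d. Columns: r, q.
{S/Hi/U/a, S/Hi/U/e, S/Hi/U/d, S/Mid/U/a, S/Mid/U/e, S/Mid/U/d} → row (-2,-2) (-3,3)
{S/Hi/D/a, S/Hi/D/e, S/Hi/D/d, S/Mid/D/a, S/Mid/D/e, S/Mid/D/d} → row (-1,-1) (-3,3)
{N/Hi/U/a, N/Hi/D/a} → row (3,4) (3,4)
{N/Hi/U/e, N/Hi/D/e} → row (1,1) (1,1)
{N/Hi/U/d, N/Hi/D/d} → row (-1,-3) (-1,-3)
{N/Mid/U/a, N/Mid/U/e, N/Mid/U/d, N/Mid/D/a, N/Mid/D/e, N/Mid/D/d} → row (-3,4) (-3,5)
That's 6 distinct rows out of 24 strategies.

6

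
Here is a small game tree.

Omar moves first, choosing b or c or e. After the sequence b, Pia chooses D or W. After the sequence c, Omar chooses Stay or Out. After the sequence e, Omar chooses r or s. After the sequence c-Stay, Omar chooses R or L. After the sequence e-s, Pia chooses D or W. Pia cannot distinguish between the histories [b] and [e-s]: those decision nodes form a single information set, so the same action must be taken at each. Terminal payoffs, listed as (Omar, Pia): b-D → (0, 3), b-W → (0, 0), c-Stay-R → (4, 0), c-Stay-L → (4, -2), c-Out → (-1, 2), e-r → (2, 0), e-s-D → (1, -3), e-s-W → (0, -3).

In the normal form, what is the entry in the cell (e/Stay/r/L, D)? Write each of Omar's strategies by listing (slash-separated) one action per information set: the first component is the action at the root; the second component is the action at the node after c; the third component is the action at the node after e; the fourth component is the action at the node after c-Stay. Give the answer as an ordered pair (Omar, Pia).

Trace the play path from the root:
  Omar plays e
  Omar plays r at [e]
→ terminal payoff (2, 0).
(Omar's choice at the node after c is never reached on this path, so it doesn't affect the outcome.)

(2, 0)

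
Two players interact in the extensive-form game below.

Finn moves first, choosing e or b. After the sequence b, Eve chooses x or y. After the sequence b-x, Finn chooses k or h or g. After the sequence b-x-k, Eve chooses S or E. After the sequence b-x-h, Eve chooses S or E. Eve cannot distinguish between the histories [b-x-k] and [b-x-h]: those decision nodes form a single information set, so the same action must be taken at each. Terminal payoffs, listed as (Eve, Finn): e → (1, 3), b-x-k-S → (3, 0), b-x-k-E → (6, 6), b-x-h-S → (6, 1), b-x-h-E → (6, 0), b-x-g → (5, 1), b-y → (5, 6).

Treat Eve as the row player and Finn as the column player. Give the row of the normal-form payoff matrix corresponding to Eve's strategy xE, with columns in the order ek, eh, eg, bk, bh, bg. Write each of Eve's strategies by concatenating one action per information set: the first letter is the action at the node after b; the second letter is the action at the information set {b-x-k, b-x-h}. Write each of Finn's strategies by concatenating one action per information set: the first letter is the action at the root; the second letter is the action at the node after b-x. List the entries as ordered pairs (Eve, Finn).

(1,3) (1,3) (1,3) (6,6) (6,0) (5,1)

vs ek: Finn plays e → (1, 3)
vs eh: Finn plays e → (1, 3)
vs eg: Finn plays e → (1, 3)
vs bk: Finn plays b → Eve plays x at [b] → Finn plays k at [b-x] → Eve plays E at [b-x-k] → (6, 6)
vs bh: Finn plays b → Eve plays x at [b] → Finn plays h at [b-x] → Eve plays E at [b-x-h] → (6, 0)
vs bg: Finn plays b → Eve plays x at [b] → Finn plays g at [b-x] → (5, 1)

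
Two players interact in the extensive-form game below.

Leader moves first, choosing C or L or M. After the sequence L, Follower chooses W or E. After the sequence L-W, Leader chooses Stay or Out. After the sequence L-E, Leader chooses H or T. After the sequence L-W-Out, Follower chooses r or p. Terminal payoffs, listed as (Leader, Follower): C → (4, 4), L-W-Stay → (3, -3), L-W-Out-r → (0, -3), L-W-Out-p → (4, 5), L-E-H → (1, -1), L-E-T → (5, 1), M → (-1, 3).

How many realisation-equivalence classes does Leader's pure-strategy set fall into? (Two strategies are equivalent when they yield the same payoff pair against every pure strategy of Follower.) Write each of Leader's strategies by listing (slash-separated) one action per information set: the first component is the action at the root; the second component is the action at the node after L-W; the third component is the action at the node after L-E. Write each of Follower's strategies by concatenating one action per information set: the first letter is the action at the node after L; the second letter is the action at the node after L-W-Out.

Leader has 12 pure strategies: C/Stay/H, C/Stay/T, C/Out/H, C/Out/T, L/Stay/H, L/Stay/T, L/Out/H, L/Out/T, M/Stay/H, M/Stay/T, M/Out/H, M/Out/T. Columns: Wr, Wp, Er, Ep.
{C/Stay/H, C/Stay/T, C/Out/H, C/Out/T} → row (4,4) (4,4) (4,4) (4,4)
{L/Stay/H} → row (3,-3) (3,-3) (1,-1) (1,-1)
{L/Stay/T} → row (3,-3) (3,-3) (5,1) (5,1)
{L/Out/H} → row (0,-3) (4,5) (1,-1) (1,-1)
{L/Out/T} → row (0,-3) (4,5) (5,1) (5,1)
{M/Stay/H, M/Stay/T, M/Out/H, M/Out/T} → row (-1,3) (-1,3) (-1,3) (-1,3)
That's 6 distinct rows out of 12 strategies.

6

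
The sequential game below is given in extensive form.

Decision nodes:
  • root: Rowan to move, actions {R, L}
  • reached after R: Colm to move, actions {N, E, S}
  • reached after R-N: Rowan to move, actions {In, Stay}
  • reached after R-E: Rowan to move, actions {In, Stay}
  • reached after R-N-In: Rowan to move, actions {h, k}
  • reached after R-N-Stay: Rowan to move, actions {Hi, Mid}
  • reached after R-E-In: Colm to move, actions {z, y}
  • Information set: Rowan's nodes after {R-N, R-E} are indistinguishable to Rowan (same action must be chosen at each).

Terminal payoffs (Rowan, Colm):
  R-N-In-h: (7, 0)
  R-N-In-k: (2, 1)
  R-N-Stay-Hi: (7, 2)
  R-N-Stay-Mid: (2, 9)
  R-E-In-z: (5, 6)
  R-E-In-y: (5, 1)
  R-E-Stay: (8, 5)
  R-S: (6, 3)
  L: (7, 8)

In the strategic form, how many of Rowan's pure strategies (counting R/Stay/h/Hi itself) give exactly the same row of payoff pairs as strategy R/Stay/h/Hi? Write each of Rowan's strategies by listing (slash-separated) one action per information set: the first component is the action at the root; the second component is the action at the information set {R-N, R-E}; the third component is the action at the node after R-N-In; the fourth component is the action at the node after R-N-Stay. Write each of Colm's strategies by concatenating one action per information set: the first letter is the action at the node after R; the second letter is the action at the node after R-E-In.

Row for R/Stay/h/Hi (columns Nz, Ny, Ez, Ey, Sz, Sy): (7,2) (7,2) (8,5) (8,5) (6,3) (6,3).
Under R/Stay/h/Hi, Rowan's choice at the node after R-N-In can never be reached regardless of what Colm does, so varying those choices leaves every outcome unchanged.
Holding the reachable choices fixed and varying the unreachable one freely already gives 2 equivalent strategies.
No other strategy reproduces this row, so those 2 are the full class: R/Stay/h/Hi, R/Stay/k/Hi.

2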